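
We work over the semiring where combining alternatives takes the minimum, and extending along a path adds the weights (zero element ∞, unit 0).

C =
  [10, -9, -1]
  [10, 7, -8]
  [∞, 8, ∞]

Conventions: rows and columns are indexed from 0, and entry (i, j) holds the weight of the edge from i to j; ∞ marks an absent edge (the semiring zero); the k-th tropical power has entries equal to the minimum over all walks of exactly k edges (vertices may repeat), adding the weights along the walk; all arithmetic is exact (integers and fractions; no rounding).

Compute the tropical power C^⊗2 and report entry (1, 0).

C^⊗2:
  [1, -2, -17]
  [17, 0, -1]
  [18, 15, 0]
Key observation: the optimum is the walk 1->1->0, with weight 7 + 10 = 17.
Optimal value attained by: walk 1->1->0.
Answer: (C^⊗2)[1][0] = 17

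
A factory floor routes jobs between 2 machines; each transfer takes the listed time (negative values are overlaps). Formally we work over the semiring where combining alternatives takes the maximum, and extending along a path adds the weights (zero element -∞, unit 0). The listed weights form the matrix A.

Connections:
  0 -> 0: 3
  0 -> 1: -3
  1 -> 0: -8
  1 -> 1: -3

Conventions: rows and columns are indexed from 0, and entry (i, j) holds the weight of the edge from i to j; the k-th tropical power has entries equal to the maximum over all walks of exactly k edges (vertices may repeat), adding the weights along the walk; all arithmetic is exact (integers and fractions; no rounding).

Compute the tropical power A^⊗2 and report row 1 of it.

A^⊗2:
  [6, 0]
  [-5, -6]
Answer: row 1 of A^⊗2 = [-5, -6]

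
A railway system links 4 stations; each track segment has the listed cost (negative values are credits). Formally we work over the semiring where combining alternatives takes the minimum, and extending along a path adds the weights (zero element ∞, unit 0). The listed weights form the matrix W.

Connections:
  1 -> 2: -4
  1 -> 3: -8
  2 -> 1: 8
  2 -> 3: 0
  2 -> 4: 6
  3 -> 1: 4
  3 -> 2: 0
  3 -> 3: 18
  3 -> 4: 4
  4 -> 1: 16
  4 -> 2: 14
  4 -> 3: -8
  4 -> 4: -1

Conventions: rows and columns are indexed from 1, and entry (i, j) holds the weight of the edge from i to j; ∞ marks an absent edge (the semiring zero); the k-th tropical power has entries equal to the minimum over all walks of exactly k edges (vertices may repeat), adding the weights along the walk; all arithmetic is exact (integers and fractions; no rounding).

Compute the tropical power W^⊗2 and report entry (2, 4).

W^⊗2:
  [-4, -8, -4, -4]
  [4, 0, -2, 4]
  [8, 0, -4, 3]
  [-4, -8, -9, -4]
Key observation: the optimum is the walk 2->3->4, with weight 0 + 4 = 4.
Optimal value attained by: walk 2->3->4.
Answer: (W^⊗2)[2][4] = 4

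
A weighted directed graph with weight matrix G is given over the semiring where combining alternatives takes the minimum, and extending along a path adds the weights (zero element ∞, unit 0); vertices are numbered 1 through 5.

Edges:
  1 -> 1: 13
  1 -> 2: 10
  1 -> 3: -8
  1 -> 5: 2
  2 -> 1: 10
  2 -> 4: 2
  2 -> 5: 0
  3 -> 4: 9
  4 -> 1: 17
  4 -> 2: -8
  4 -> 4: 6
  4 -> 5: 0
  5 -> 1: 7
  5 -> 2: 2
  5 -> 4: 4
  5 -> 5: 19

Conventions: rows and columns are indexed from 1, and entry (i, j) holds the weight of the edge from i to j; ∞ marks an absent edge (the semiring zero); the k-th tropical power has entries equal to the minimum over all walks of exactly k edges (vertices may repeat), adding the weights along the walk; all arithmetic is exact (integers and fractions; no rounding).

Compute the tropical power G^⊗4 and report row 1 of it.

G^⊗2:
  [9, 4, 5, 1, 10]
  [7, -6, 2, 4, 2]
  [26, 1, ∞, 15, 9]
  [2, -2, 9, -6, -8]
  [12, -4, -1, 4, 2]
G^⊗3:
  [14, -7, 1, 6, 1]
  [4, -4, -1, -4, -6]
  [11, 7, 18, 3, 1]
  [-1, -14, -6, -4, -6]
  [6, -4, 4, -2, -4]
G^⊗4:
  [3, -2, 6, -5, -7]
  [1, -12, -4, -2, -4]
  [8, -5, 3, 5, 3]
  [-4, -12, -9, -12, -14]
  [3, -10, -2, -2, -4]
Answer: row 1 of G^⊗4 = [3, -2, 6, -5, -7]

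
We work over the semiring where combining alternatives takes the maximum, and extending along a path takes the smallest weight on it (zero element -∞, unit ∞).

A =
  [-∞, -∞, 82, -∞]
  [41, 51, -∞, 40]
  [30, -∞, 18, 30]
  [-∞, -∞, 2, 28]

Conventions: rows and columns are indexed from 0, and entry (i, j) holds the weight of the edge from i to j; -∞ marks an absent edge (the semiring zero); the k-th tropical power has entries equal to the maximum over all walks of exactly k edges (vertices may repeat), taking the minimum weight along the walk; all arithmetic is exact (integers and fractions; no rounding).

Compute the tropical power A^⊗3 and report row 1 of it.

A^⊗2:
  [30, -∞, 18, 30]
  [41, 51, 41, 40]
  [18, -∞, 30, 28]
  [2, -∞, 2, 28]
A^⊗3:
  [18, -∞, 30, 28]
  [41, 51, 41, 40]
  [30, -∞, 18, 30]
  [2, -∞, 2, 28]
Answer: row 1 of A^⊗3 = [41, 51, 41, 40]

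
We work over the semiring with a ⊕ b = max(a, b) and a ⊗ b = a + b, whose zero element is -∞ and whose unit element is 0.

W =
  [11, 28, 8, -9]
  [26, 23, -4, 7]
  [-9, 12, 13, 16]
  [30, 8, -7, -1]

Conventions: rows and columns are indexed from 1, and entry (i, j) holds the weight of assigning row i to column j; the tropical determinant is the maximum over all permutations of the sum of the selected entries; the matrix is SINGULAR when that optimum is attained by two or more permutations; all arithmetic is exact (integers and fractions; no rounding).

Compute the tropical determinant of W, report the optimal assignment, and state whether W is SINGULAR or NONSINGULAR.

σ = (1, 2, 3, 4): 11 + 23 + 13 + (-1) = 46
σ = (1, 2, 4, 3): 11 + 23 + 16 + (-7) = 43
σ = (1, 3, 2, 4): 11 + (-4) + 12 + (-1) = 18
σ = (1, 3, 4, 2): 11 + (-4) + 16 + 8 = 31
σ = (1, 4, 2, 3): 11 + 7 + 12 + (-7) = 23
σ = (1, 4, 3, 2): 11 + 7 + 13 + 8 = 39
σ = (2, 1, 3, 4): 28 + 26 + 13 + (-1) = 66
σ = (2, 1, 4, 3): 28 + 26 + 16 + (-7) = 63
σ = (2, 3, 1, 4): 28 + (-4) + (-9) + (-1) = 14
σ = (2, 3, 4, 1): 28 + (-4) + 16 + 30 = 70
σ = (2, 4, 1, 3): 28 + 7 + (-9) + (-7) = 19
σ = (2, 4, 3, 1): 28 + 7 + 13 + 30 = 78
σ = (3, 1, 2, 4): 8 + 26 + 12 + (-1) = 45
σ = (3, 1, 4, 2): 8 + 26 + 16 + 8 = 58
σ = (3, 2, 1, 4): 8 + 23 + (-9) + (-1) = 21
σ = (3, 2, 4, 1): 8 + 23 + 16 + 30 = 77
σ = (3, 4, 1, 2): 8 + 7 + (-9) + 8 = 14
σ = (3, 4, 2, 1): 8 + 7 + 12 + 30 = 57
σ = (4, 1, 2, 3): (-9) + 26 + 12 + (-7) = 22
σ = (4, 1, 3, 2): (-9) + 26 + 13 + 8 = 38
σ = (4, 2, 1, 3): (-9) + 23 + (-9) + (-7) = -2
σ = (4, 2, 3, 1): (-9) + 23 + 13 + 30 = 57
σ = (4, 3, 1, 2): (-9) + (-4) + (-9) + 8 = -14
σ = (4, 3, 2, 1): (-9) + (-4) + 12 + 30 = 29
Optimal value attained by: σ = (2, 4, 3, 1).
Answer: det⊕(W) = 78; verdict: NONSINGULAR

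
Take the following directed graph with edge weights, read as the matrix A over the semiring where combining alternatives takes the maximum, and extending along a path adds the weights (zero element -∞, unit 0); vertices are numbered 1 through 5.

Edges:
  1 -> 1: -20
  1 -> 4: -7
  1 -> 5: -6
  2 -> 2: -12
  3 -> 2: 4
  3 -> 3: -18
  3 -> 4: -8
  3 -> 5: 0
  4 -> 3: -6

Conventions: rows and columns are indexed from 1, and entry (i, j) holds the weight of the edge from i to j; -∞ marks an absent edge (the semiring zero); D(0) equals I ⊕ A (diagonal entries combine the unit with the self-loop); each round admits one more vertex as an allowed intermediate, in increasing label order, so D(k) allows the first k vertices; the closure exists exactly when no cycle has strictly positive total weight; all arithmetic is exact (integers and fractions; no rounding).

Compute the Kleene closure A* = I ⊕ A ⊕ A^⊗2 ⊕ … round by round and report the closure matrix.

D(0):
  [0, -∞, -∞, -7, -6]
  [-∞, 0, -∞, -∞, -∞]
  [-∞, 4, 0, -8, 0]
  [-∞, -∞, -6, 0, -∞]
  [-∞, -∞, -∞, -∞, 0]
D(1):
  [0, -∞, -∞, -7, -6]
  [-∞, 0, -∞, -∞, -∞]
  [-∞, 4, 0, -8, 0]
  [-∞, -∞, -6, 0, -∞]
  [-∞, -∞, -∞, -∞, 0]
D(2):
  [0, -∞, -∞, -7, -6]
  [-∞, 0, -∞, -∞, -∞]
  [-∞, 4, 0, -8, 0]
  [-∞, -∞, -6, 0, -∞]
  [-∞, -∞, -∞, -∞, 0]
D(3):
  [0, -∞, -∞, -7, -6]
  [-∞, 0, -∞, -∞, -∞]
  [-∞, 4, 0, -8, 0]
  [-∞, -2, -6, 0, -6]
  [-∞, -∞, -∞, -∞, 0]
D(4):
  [0, -9, -13, -7, -6]
  [-∞, 0, -∞, -∞, -∞]
  [-∞, 4, 0, -8, 0]
  [-∞, -2, -6, 0, -6]
  [-∞, -∞, -∞, -∞, 0]
D(5):
  [0, -9, -13, -7, -6]
  [-∞, 0, -∞, -∞, -∞]
  [-∞, 4, 0, -8, 0]
  [-∞, -2, -6, 0, -6]
  [-∞, -∞, -∞, -∞, 0]
Answer: A* = [[0, -9, -13, -7, -6], [-∞, 0, -∞, -∞, -∞], [-∞, 4, 0, -8, 0], [-∞, -2, -6, 0, -6], [-∞, -∞, -∞, -∞, 0]]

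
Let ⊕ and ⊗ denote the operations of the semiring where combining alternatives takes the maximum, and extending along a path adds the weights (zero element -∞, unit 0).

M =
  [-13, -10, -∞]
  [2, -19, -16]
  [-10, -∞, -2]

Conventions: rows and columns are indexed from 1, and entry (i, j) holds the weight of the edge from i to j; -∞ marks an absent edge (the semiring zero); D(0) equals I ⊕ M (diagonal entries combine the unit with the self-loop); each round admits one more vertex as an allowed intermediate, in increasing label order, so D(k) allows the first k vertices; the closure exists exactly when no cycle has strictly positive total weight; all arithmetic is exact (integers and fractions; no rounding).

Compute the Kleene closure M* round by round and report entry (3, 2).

D(0):
  [0, -10, -∞]
  [2, 0, -16]
  [-10, -∞, 0]
D(1):
  [0, -10, -∞]
  [2, 0, -16]
  [-10, -20, 0]
D(2):
  [0, -10, -26]
  [2, 0, -16]
  [-10, -20, 0]
D(3):
  [0, -10, -26]
  [2, 0, -16]
  [-10, -20, 0]
Answer: M*[3][2] = -20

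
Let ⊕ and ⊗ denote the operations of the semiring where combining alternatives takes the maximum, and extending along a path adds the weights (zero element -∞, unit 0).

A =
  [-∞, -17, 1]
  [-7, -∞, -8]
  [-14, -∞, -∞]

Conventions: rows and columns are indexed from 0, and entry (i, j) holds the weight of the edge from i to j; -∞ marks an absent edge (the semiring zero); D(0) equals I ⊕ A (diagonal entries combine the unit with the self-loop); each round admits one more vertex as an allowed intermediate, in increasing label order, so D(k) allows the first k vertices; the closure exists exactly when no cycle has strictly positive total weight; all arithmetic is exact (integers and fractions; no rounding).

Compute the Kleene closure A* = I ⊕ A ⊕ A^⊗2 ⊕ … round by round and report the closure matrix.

D(0):
  [0, -17, 1]
  [-7, 0, -8]
  [-14, -∞, 0]
D(1):
  [0, -17, 1]
  [-7, 0, -6]
  [-14, -31, 0]
D(2):
  [0, -17, 1]
  [-7, 0, -6]
  [-14, -31, 0]
D(3):
  [0, -17, 1]
  [-7, 0, -6]
  [-14, -31, 0]
Answer: A* = [[0, -17, 1], [-7, 0, -6], [-14, -31, 0]]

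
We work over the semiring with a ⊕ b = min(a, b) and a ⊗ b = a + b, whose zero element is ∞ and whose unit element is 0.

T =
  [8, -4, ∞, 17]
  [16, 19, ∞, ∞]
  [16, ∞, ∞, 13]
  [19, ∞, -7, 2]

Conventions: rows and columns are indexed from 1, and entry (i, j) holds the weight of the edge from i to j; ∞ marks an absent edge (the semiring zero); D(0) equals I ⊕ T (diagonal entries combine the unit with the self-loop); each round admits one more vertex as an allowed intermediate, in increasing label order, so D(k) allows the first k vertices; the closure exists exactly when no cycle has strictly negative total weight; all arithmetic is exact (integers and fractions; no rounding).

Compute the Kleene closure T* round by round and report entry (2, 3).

D(0):
  [0, -4, ∞, 17]
  [16, 0, ∞, ∞]
  [16, ∞, 0, 13]
  [19, ∞, -7, 0]
D(1):
  [0, -4, ∞, 17]
  [16, 0, ∞, 33]
  [16, 12, 0, 13]
  [19, 15, -7, 0]
D(2):
  [0, -4, ∞, 17]
  [16, 0, ∞, 33]
  [16, 12, 0, 13]
  [19, 15, -7, 0]
D(3):
  [0, -4, ∞, 17]
  [16, 0, ∞, 33]
  [16, 12, 0, 13]
  [9, 5, -7, 0]
D(4):
  [0, -4, 10, 17]
  [16, 0, 26, 33]
  [16, 12, 0, 13]
  [9, 5, -7, 0]
Answer: T*[2][3] = 26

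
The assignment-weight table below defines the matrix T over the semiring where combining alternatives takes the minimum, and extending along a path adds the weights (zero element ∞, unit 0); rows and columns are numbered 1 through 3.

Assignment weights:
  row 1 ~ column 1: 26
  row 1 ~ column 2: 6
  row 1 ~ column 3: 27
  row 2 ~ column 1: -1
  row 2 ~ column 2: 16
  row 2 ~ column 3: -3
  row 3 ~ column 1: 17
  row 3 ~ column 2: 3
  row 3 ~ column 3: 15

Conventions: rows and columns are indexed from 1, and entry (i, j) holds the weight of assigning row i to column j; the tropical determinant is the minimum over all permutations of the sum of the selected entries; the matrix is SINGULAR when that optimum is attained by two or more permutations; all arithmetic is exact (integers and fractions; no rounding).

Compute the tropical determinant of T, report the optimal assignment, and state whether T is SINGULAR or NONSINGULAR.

σ = (1, 2, 3): 26 + 16 + 15 = 57
σ = (1, 3, 2): 26 + (-3) + 3 = 26
σ = (2, 1, 3): 6 + (-1) + 15 = 20
σ = (2, 3, 1): 6 + (-3) + 17 = 20
σ = (3, 1, 2): 27 + (-1) + 3 = 29
σ = (3, 2, 1): 27 + 16 + 17 = 60
Optimal value attained by: σ = (2, 1, 3).
Answer: det⊕(T) = 20; verdict: SINGULAR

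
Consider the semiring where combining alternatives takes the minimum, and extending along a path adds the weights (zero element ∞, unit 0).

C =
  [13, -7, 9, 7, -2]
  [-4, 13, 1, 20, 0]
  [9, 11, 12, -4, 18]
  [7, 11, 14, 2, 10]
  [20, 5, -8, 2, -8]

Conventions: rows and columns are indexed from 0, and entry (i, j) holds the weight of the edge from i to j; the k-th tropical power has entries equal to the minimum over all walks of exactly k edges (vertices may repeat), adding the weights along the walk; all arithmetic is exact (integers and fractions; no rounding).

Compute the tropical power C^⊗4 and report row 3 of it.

C^⊗2:
  [-11, 3, -10, 0, -10]
  [9, -11, -8, -3, -8]
  [3, 2, 10, -2, 6]
  [7, 0, 2, 4, 2]
  [1, -3, -16, -12, -16]
C^⊗3:
  [-1, -18, -18, -14, -18]
  [-15, -3, -16, -12, -16]
  [-2, -4, -2, 0, -2]
  [-4, 0, -6, -2, -6]
  [-7, -11, -24, -20, -24]
C^⊗4:
  [-22, -13, -26, -22, -26]
  [-7, -22, -24, -20, -24]
  [-8, -9, -10, -6, -10]
  [-4, -11, -14, -10, -14]
  [-15, -19, -32, -28, -32]
Answer: row 3 of C^⊗4 = [-4, -11, -14, -10, -14]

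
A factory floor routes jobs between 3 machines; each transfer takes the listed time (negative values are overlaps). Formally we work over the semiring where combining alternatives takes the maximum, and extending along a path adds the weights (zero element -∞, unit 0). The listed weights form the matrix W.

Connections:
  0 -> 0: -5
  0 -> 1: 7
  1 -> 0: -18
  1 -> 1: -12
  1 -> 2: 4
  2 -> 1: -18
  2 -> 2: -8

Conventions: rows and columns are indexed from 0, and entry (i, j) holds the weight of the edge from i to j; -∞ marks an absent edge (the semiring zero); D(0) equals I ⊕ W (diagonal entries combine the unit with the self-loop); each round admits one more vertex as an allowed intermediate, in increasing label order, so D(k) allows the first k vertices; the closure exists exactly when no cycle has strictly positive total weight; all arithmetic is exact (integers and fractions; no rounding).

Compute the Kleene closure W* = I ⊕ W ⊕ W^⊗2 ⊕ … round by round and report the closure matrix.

D(0):
  [0, 7, -∞]
  [-18, 0, 4]
  [-∞, -18, 0]
D(1):
  [0, 7, -∞]
  [-18, 0, 4]
  [-∞, -18, 0]
D(2):
  [0, 7, 11]
  [-18, 0, 4]
  [-36, -18, 0]
D(3):
  [0, 7, 11]
  [-18, 0, 4]
  [-36, -18, 0]
Answer: W* = [[0, 7, 11], [-18, 0, 4], [-36, -18, 0]]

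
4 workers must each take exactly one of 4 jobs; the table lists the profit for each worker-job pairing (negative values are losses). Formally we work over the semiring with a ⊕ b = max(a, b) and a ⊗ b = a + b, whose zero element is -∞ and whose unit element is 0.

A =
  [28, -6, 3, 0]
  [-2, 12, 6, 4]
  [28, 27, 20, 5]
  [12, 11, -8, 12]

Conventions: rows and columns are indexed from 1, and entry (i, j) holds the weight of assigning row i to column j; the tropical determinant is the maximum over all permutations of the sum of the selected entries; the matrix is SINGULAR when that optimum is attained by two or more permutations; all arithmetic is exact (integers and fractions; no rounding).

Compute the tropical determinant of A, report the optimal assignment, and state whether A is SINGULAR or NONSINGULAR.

σ = (1, 2, 3, 4): 28 + 12 + 20 + 12 = 72
σ = (1, 2, 4, 3): 28 + 12 + 5 + (-8) = 37
σ = (1, 3, 2, 4): 28 + 6 + 27 + 12 = 73
σ = (1, 3, 4, 2): 28 + 6 + 5 + 11 = 50
σ = (1, 4, 2, 3): 28 + 4 + 27 + (-8) = 51
σ = (1, 4, 3, 2): 28 + 4 + 20 + 11 = 63
σ = (2, 1, 3, 4): (-6) + (-2) + 20 + 12 = 24
σ = (2, 1, 4, 3): (-6) + (-2) + 5 + (-8) = -11
σ = (2, 3, 1, 4): (-6) + 6 + 28 + 12 = 40
σ = (2, 3, 4, 1): (-6) + 6 + 5 + 12 = 17
σ = (2, 4, 1, 3): (-6) + 4 + 28 + (-8) = 18
σ = (2, 4, 3, 1): (-6) + 4 + 20 + 12 = 30
σ = (3, 1, 2, 4): 3 + (-2) + 27 + 12 = 40
σ = (3, 1, 4, 2): 3 + (-2) + 5 + 11 = 17
σ = (3, 2, 1, 4): 3 + 12 + 28 + 12 = 55
σ = (3, 2, 4, 1): 3 + 12 + 5 + 12 = 32
σ = (3, 4, 1, 2): 3 + 4 + 28 + 11 = 46
σ = (3, 4, 2, 1): 3 + 4 + 27 + 12 = 46
σ = (4, 1, 2, 3): 0 + (-2) + 27 + (-8) = 17
σ = (4, 1, 3, 2): 0 + (-2) + 20 + 11 = 29
σ = (4, 2, 1, 3): 0 + 12 + 28 + (-8) = 32
σ = (4, 2, 3, 1): 0 + 12 + 20 + 12 = 44
σ = (4, 3, 1, 2): 0 + 6 + 28 + 11 = 45
σ = (4, 3, 2, 1): 0 + 6 + 27 + 12 = 45
Optimal value attained by: σ = (1, 3, 2, 4).
Answer: det⊕(A) = 73; verdict: NONSINGULAR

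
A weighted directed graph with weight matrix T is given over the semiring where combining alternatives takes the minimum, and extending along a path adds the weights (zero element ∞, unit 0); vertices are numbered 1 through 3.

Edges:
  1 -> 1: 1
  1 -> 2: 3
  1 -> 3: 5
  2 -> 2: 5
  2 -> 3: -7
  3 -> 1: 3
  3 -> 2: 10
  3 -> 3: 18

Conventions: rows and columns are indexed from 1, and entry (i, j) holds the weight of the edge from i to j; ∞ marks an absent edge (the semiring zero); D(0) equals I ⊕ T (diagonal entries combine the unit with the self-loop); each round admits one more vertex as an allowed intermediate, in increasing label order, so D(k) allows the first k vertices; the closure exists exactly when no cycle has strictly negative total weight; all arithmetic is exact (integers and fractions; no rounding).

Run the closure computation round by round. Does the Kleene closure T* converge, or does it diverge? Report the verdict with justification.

D(0):
  [0, 3, 5]
  [∞, 0, -7]
  [3, 10, 0]
D(1):
  [0, 3, 5]
  [∞, 0, -7]
  [3, 6, 0]
Detection: at round 2, diagonal entry (3, 3) turns strictly negative.
Key observation: the cycle 3->1->2->3 has total weight 3 + 3 + (-7), which is strictly negative.
Answer: DIVERGES — negative cycle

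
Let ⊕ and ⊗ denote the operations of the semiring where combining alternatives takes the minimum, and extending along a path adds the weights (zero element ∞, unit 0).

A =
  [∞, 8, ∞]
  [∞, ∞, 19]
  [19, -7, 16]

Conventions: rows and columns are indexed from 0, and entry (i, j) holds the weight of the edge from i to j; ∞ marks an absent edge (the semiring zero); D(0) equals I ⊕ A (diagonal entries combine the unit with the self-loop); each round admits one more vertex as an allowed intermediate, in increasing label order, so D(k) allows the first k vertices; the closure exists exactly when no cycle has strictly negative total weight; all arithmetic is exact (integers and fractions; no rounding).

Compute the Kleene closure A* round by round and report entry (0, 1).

D(0):
  [0, 8, ∞]
  [∞, 0, 19]
  [19, -7, 0]
D(1):
  [0, 8, ∞]
  [∞, 0, 19]
  [19, -7, 0]
D(2):
  [0, 8, 27]
  [∞, 0, 19]
  [19, -7, 0]
D(3):
  [0, 8, 27]
  [38, 0, 19]
  [19, -7, 0]
Answer: A*[0][1] = 8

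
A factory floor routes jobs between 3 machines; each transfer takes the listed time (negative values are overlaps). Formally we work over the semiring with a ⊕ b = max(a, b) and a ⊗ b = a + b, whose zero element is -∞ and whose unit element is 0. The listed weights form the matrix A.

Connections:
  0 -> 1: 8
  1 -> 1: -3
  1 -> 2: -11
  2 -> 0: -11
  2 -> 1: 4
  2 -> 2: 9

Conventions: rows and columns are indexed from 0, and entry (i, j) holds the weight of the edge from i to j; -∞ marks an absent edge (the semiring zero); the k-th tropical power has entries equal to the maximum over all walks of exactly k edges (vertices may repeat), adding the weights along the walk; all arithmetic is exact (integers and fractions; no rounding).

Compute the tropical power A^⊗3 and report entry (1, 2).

A^⊗2:
  [-∞, 5, -3]
  [-22, -6, -2]
  [-2, 13, 18]
A^⊗3:
  [-14, 2, 6]
  [-13, 2, 7]
  [7, 22, 27]
Key observation: the optimum is the walk 1->2->2->2, with weight (-11) + 9 + 9 = 7.
Optimal value attained by: walk 1->2->2->2.
Answer: (A^⊗3)[1][2] = 7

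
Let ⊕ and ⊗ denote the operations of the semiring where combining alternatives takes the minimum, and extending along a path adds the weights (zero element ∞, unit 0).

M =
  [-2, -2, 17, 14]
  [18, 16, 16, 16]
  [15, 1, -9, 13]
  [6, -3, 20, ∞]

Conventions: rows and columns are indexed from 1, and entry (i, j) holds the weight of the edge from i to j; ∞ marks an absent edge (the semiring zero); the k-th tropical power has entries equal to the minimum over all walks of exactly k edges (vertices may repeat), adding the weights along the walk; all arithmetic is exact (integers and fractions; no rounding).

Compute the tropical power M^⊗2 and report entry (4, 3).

M^⊗2:
  [-4, -4, 8, 12]
  [16, 13, 7, 29]
  [6, -8, -18, 4]
  [4, 4, 11, 13]
Key observation: the optimum is the walk 4->3->3, with weight 20 + (-9) = 11.
Optimal value attained by: walk 4->3->3.
Answer: (M^⊗2)[4][3] = 11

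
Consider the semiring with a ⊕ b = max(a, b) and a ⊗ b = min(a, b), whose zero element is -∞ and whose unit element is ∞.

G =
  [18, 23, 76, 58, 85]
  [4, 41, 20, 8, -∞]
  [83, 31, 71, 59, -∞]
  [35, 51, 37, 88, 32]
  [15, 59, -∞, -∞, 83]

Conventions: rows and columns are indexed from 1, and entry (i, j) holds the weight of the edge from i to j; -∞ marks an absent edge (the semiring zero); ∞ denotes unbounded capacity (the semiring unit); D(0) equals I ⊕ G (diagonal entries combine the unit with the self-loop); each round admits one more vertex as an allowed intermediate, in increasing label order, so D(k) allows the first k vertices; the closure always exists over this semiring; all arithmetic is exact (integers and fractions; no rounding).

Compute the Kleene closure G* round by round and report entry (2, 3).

D(0):
  [∞, 23, 76, 58, 85]
  [4, ∞, 20, 8, -∞]
  [83, 31, ∞, 59, -∞]
  [35, 51, 37, ∞, 32]
  [15, 59, -∞, -∞, ∞]
D(1):
  [∞, 23, 76, 58, 85]
  [4, ∞, 20, 8, 4]
  [83, 31, ∞, 59, 83]
  [35, 51, 37, ∞, 35]
  [15, 59, 15, 15, ∞]
D(2):
  [∞, 23, 76, 58, 85]
  [4, ∞, 20, 8, 4]
  [83, 31, ∞, 59, 83]
  [35, 51, 37, ∞, 35]
  [15, 59, 20, 15, ∞]
D(3):
  [∞, 31, 76, 59, 85]
  [20, ∞, 20, 20, 20]
  [83, 31, ∞, 59, 83]
  [37, 51, 37, ∞, 37]
  [20, 59, 20, 20, ∞]
D(4):
  [∞, 51, 76, 59, 85]
  [20, ∞, 20, 20, 20]
  [83, 51, ∞, 59, 83]
  [37, 51, 37, ∞, 37]
  [20, 59, 20, 20, ∞]
D(5):
  [∞, 59, 76, 59, 85]
  [20, ∞, 20, 20, 20]
  [83, 59, ∞, 59, 83]
  [37, 51, 37, ∞, 37]
  [20, 59, 20, 20, ∞]
Answer: G*[2][3] = 20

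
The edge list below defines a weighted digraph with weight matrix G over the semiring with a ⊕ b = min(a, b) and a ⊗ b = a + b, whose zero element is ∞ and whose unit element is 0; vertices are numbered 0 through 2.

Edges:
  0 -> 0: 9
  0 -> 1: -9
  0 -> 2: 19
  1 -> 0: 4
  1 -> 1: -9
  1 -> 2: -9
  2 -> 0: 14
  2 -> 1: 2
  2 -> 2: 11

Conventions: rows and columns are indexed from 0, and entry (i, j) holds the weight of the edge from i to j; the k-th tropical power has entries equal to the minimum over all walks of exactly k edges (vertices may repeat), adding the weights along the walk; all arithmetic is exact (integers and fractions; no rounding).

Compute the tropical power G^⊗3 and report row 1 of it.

G^⊗2:
  [-5, -18, -18]
  [-5, -18, -18]
  [6, -7, -7]
G^⊗3:
  [-14, -27, -27]
  [-14, -27, -27]
  [-3, -16, -16]
Answer: row 1 of G^⊗3 = [-14, -27, -27]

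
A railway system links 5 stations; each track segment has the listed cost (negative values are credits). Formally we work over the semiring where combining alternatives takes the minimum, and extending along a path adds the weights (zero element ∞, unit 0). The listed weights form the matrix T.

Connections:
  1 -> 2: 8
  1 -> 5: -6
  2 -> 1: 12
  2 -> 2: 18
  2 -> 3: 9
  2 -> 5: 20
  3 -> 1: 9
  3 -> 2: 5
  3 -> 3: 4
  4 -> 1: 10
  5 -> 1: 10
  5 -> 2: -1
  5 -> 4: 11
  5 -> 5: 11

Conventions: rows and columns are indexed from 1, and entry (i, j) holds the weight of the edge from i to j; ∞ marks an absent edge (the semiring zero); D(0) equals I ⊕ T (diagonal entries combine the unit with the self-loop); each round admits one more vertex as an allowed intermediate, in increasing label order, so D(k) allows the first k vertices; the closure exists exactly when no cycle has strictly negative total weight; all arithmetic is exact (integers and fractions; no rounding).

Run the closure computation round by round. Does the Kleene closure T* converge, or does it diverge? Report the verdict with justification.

D(0):
  [0, 8, ∞, ∞, -6]
  [12, 0, 9, ∞, 20]
  [9, 5, 0, ∞, ∞]
  [10, ∞, ∞, 0, ∞]
  [10, -1, ∞, 11, 0]
D(1):
  [0, 8, ∞, ∞, -6]
  [12, 0, 9, ∞, 6]
  [9, 5, 0, ∞, 3]
  [10, 18, ∞, 0, 4]
  [10, -1, ∞, 11, 0]
D(2):
  [0, 8, 17, ∞, -6]
  [12, 0, 9, ∞, 6]
  [9, 5, 0, ∞, 3]
  [10, 18, 27, 0, 4]
  [10, -1, 8, 11, 0]
D(3):
  [0, 8, 17, ∞, -6]
  [12, 0, 9, ∞, 6]
  [9, 5, 0, ∞, 3]
  [10, 18, 27, 0, 4]
  [10, -1, 8, 11, 0]
D(4):
  [0, 8, 17, ∞, -6]
  [12, 0, 9, ∞, 6]
  [9, 5, 0, ∞, 3]
  [10, 18, 27, 0, 4]
  [10, -1, 8, 11, 0]
D(5):
  [0, -7, 2, 5, -6]
  [12, 0, 9, 17, 6]
  [9, 2, 0, 14, 3]
  [10, 3, 12, 0, 4]
  [10, -1, 8, 11, 0]
Key observation: every diagonal entry stays at the unit through all rounds, so no improving cycle exists.
Answer: CONVERGES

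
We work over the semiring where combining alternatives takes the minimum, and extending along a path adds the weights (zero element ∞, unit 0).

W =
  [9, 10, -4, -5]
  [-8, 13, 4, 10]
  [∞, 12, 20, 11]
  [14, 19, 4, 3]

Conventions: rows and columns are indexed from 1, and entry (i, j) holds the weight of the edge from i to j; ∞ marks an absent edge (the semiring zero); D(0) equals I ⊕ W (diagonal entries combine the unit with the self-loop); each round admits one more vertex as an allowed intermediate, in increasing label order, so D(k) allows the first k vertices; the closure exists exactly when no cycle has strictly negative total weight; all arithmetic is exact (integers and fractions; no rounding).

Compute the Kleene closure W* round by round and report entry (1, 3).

D(0):
  [0, 10, -4, -5]
  [-8, 0, 4, 10]
  [∞, 12, 0, 11]
  [14, 19, 4, 0]
D(1):
  [0, 10, -4, -5]
  [-8, 0, -12, -13]
  [∞, 12, 0, 11]
  [14, 19, 4, 0]
D(2):
  [0, 10, -4, -5]
  [-8, 0, -12, -13]
  [4, 12, 0, -1]
  [11, 19, 4, 0]
D(3):
  [0, 8, -4, -5]
  [-8, 0, -12, -13]
  [4, 12, 0, -1]
  [8, 16, 4, 0]
D(4):
  [0, 8, -4, -5]
  [-8, 0, -12, -13]
  [4, 12, 0, -1]
  [8, 16, 4, 0]
Answer: W*[1][3] = -4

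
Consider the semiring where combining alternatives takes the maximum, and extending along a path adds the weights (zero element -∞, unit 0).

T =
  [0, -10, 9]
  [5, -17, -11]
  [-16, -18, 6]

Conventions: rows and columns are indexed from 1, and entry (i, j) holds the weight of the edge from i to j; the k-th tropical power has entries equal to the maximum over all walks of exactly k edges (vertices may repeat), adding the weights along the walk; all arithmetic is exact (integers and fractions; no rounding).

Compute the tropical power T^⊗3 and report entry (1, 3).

T^⊗2:
  [0, -9, 15]
  [5, -5, 14]
  [-10, -12, 12]
T^⊗3:
  [0, -3, 21]
  [5, -4, 20]
  [-4, -6, 18]
Key observation: the optimum is the walk 1->3->3->3, with weight 9 + 6 + 6 = 21.
Optimal value attained by: walk 1->3->3->3.
Answer: (T^⊗3)[1][3] = 21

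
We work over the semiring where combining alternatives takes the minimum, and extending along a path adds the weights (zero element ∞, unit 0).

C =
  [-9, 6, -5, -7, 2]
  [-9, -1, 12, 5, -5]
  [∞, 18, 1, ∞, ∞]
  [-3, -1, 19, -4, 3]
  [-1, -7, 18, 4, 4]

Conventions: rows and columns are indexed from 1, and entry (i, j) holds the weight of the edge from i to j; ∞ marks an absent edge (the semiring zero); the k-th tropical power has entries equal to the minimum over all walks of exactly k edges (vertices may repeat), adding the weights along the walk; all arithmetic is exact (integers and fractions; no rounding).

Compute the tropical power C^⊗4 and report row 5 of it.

C^⊗2:
  [-18, -8, -14, -16, -7]
  [-18, -12, -14, -16, -7]
  [9, 17, 2, 23, 13]
  [-12, -5, -8, -10, -6]
  [-16, -8, -6, -8, -12]
C^⊗3:
  [-27, -17, -23, -25, -16]
  [-27, -17, -23, -25, -17]
  [0, 6, 3, 2, 11]
  [-21, -13, -17, -19, -10]
  [-25, -19, -21, -23, -14]
C^⊗4:
  [-36, -26, -32, -34, -25]
  [-36, -26, -32, -34, -25]
  [-9, 1, -5, -7, 1]
  [-30, -20, -26, -28, -19]
  [-34, -24, -30, -32, -24]
Answer: row 5 of C^⊗4 = [-34, -24, -30, -32, -24]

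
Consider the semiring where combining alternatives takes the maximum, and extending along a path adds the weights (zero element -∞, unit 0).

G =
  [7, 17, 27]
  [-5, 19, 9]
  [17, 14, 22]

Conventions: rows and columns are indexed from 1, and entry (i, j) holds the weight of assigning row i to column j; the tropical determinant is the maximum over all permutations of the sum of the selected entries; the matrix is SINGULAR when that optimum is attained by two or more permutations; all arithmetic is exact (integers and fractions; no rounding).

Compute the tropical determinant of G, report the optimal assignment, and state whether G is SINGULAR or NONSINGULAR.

σ = (1, 2, 3): 7 + 19 + 22 = 48
σ = (1, 3, 2): 7 + 9 + 14 = 30
σ = (2, 1, 3): 17 + (-5) + 22 = 34
σ = (2, 3, 1): 17 + 9 + 17 = 43
σ = (3, 1, 2): 27 + (-5) + 14 = 36
σ = (3, 2, 1): 27 + 19 + 17 = 63
Optimal value attained by: σ = (3, 2, 1).
Answer: det⊕(G) = 63; verdict: NONSINGULAR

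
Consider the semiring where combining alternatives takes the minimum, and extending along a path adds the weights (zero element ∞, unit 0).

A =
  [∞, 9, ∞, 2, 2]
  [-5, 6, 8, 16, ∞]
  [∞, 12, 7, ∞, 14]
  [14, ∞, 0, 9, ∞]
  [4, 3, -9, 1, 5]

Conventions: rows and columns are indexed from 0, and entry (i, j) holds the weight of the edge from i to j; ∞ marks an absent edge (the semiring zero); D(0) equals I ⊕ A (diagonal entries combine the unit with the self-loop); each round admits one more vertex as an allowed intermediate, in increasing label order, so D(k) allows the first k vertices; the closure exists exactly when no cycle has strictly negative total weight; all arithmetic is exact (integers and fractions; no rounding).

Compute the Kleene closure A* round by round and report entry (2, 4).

D(0):
  [0, 9, ∞, 2, 2]
  [-5, 0, 8, 16, ∞]
  [∞, 12, 0, ∞, 14]
  [14, ∞, 0, 0, ∞]
  [4, 3, -9, 1, 0]
D(1):
  [0, 9, ∞, 2, 2]
  [-5, 0, 8, -3, -3]
  [∞, 12, 0, ∞, 14]
  [14, 23, 0, 0, 16]
  [4, 3, -9, 1, 0]
D(2):
  [0, 9, 17, 2, 2]
  [-5, 0, 8, -3, -3]
  [7, 12, 0, 9, 9]
  [14, 23, 0, 0, 16]
  [-2, 3, -9, 0, 0]
D(3):
  [0, 9, 17, 2, 2]
  [-5, 0, 8, -3, -3]
  [7, 12, 0, 9, 9]
  [7, 12, 0, 0, 9]
  [-2, 3, -9, 0, 0]
D(4):
  [0, 9, 2, 2, 2]
  [-5, 0, -3, -3, -3]
  [7, 12, 0, 9, 9]
  [7, 12, 0, 0, 9]
  [-2, 3, -9, 0, 0]
D(5):
  [0, 5, -7, 2, 2]
  [-5, 0, -12, -3, -3]
  [7, 12, 0, 9, 9]
  [7, 12, 0, 0, 9]
  [-2, 3, -9, 0, 0]
Answer: A*[2][4] = 9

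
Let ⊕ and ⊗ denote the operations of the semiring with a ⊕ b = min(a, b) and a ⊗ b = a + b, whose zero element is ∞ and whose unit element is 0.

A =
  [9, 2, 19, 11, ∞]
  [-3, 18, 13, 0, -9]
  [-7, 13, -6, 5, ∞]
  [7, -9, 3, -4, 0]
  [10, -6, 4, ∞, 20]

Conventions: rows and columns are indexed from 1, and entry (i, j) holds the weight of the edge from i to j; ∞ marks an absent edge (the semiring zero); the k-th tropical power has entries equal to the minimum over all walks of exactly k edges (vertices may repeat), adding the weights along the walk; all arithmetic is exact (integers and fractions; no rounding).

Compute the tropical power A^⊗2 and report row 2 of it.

A^⊗2:
  [-1, 2, 13, 2, -7]
  [1, -15, -5, -4, 0]
  [-13, -5, -12, -1, 4]
  [-12, -13, -3, -9, -18]
  [-9, 12, -2, -6, -15]
Answer: row 2 of A^⊗2 = [1, -15, -5, -4, 0]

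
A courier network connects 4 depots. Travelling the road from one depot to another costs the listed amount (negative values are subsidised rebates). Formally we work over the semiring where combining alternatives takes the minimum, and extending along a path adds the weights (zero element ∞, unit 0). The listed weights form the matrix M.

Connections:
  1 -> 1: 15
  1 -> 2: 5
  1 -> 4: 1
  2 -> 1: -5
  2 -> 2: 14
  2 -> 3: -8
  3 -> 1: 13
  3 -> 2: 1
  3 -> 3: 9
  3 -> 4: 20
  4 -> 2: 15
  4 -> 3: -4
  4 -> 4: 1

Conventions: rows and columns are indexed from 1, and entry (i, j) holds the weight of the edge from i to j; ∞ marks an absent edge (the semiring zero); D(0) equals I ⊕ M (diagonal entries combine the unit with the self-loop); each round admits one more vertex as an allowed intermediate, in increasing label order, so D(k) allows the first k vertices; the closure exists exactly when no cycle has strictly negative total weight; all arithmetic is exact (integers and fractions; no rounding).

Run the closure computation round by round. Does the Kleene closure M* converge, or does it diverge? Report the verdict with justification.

D(0):
  [0, 5, ∞, 1]
  [-5, 0, -8, ∞]
  [13, 1, 0, 20]
  [∞, 15, -4, 0]
D(1):
  [0, 5, ∞, 1]
  [-5, 0, -8, -4]
  [13, 1, 0, 14]
  [∞, 15, -4, 0]
Detection: at round 2, diagonal entry (3, 3) turns strictly negative.
Key observation: the cycle 3->2->3 has total weight 1 + (-8), which is strictly negative.
Answer: DIVERGES — negative cycle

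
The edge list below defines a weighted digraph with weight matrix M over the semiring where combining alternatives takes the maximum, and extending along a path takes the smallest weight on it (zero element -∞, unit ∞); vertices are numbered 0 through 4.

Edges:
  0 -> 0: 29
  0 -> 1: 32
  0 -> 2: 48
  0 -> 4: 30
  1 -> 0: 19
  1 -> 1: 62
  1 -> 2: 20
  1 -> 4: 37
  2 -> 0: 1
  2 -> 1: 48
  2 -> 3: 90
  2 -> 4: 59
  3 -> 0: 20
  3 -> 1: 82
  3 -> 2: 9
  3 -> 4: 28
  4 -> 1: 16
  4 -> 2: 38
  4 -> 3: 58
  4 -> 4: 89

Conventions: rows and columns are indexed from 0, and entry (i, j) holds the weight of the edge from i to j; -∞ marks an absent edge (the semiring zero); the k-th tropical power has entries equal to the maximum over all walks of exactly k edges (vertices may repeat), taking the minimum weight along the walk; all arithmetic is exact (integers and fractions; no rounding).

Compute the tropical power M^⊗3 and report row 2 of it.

M^⊗2:
  [29, 48, 30, 48, 48]
  [19, 62, 37, 37, 37]
  [20, 82, 38, 58, 59]
  [20, 62, 28, 28, 37]
  [20, 58, 38, 58, 89]
M^⊗3:
  [29, 48, 38, 48, 48]
  [20, 62, 37, 37, 37]
  [20, 62, 38, 58, 59]
  [20, 62, 37, 37, 37]
  [20, 58, 38, 58, 89]
Answer: row 2 of M^⊗3 = [20, 62, 38, 58, 59]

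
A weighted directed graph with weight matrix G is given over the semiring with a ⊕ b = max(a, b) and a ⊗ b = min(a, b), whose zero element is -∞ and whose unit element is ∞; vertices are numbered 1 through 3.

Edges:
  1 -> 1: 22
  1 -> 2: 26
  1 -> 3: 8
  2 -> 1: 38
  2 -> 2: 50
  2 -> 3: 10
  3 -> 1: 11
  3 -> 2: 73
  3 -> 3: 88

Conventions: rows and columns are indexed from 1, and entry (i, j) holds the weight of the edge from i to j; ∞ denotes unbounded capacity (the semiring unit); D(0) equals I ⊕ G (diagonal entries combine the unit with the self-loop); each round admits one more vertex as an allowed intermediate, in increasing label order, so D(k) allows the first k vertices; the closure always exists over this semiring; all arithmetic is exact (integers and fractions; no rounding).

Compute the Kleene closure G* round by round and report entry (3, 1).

D(0):
  [∞, 26, 8]
  [38, ∞, 10]
  [11, 73, ∞]
D(1):
  [∞, 26, 8]
  [38, ∞, 10]
  [11, 73, ∞]
D(2):
  [∞, 26, 10]
  [38, ∞, 10]
  [38, 73, ∞]
D(3):
  [∞, 26, 10]
  [38, ∞, 10]
  [38, 73, ∞]
Answer: G*[3][1] = 38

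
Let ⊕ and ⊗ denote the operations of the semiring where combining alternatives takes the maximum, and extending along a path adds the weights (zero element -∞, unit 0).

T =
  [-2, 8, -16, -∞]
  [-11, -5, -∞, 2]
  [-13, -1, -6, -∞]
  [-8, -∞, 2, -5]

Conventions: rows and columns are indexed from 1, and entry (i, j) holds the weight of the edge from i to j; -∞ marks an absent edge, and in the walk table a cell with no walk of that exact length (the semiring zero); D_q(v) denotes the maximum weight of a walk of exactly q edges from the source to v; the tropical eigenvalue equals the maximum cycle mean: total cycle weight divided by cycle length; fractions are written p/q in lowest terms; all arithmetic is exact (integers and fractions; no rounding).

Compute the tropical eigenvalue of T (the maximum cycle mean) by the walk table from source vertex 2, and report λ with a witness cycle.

q=0: [-∞, 0, -∞, -∞]
q=1: [-11, -5, -∞, 2]
q=2: [-6, -3, 4, -3]
q=3: [-8, 3, -1, -1]
q=4: [-8, 0, 1, 5]
Optimal cycle mean attained by: cycle 2->4->3->2, total 2 + 2 + (-1), length 3.
Answer: λ = 1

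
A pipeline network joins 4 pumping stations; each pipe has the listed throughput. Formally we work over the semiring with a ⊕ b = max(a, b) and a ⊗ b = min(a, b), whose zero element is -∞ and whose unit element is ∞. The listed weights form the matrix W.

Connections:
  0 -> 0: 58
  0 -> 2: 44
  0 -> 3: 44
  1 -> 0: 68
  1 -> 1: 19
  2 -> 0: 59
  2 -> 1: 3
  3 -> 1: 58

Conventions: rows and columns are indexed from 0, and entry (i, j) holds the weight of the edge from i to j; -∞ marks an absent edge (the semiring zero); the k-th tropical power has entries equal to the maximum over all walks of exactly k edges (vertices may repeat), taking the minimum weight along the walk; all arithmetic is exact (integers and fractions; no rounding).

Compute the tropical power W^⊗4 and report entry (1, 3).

W^⊗2:
  [58, 44, 44, 44]
  [58, 19, 44, 44]
  [58, 3, 44, 44]
  [58, 19, -∞, -∞]
W^⊗3:
  [58, 44, 44, 44]
  [58, 44, 44, 44]
  [58, 44, 44, 44]
  [58, 19, 44, 44]
W^⊗4:
  [58, 44, 44, 44]
  [58, 44, 44, 44]
  [58, 44, 44, 44]
  [58, 44, 44, 44]
Key observation: the optimum is the walk 1->0->0->0->3, with weight 68 min 58 min 58 min 44 = 44.
Optimal value attained by: walk 1->0->0->0->3.
Answer: (W^⊗4)[1][3] = 44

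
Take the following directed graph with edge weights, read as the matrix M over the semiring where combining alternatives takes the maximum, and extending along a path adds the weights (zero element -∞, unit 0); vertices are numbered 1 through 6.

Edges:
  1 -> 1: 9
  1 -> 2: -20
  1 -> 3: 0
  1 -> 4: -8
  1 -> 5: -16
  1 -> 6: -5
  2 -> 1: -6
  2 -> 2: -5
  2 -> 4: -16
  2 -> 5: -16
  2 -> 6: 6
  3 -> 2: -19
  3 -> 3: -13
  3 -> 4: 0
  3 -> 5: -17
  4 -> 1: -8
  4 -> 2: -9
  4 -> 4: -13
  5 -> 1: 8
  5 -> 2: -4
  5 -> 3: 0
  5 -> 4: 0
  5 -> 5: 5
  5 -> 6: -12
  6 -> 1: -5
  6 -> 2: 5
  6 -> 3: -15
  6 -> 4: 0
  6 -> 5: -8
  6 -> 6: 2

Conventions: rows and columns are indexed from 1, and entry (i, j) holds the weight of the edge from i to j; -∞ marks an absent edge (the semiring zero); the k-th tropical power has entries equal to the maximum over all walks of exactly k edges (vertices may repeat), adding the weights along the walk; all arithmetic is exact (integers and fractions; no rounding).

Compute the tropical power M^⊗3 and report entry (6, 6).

M^⊗2:
  [18, 0, 9, 1, -7, 4]
  [3, 11, -6, 6, -2, 8]
  [-8, -9, -17, -13, -12, -13]
  [1, -14, -8, -16, -24, -3]
  [17, 1, 8, 5, 10, 3]
  [4, 7, -5, 2, -3, 11]
M^⊗3:
  [27, 9, 18, 10, 2, 13]
  [12, 13, 3, 8, 3, 17]
  [1, -8, -8, -12, -7, -3]
  [10, 2, 1, -3, -11, -1]
  [26, 8, 17, 10, 15, 12]
  [13, 16, 4, 11, 3, 13]
Key observation: the optimum is the walk 6->2->6->6, with weight 5 + 6 + 2 = 13.
Optimal value attained by: walk 6->2->6->6.
Answer: (M^⊗3)[6][6] = 13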